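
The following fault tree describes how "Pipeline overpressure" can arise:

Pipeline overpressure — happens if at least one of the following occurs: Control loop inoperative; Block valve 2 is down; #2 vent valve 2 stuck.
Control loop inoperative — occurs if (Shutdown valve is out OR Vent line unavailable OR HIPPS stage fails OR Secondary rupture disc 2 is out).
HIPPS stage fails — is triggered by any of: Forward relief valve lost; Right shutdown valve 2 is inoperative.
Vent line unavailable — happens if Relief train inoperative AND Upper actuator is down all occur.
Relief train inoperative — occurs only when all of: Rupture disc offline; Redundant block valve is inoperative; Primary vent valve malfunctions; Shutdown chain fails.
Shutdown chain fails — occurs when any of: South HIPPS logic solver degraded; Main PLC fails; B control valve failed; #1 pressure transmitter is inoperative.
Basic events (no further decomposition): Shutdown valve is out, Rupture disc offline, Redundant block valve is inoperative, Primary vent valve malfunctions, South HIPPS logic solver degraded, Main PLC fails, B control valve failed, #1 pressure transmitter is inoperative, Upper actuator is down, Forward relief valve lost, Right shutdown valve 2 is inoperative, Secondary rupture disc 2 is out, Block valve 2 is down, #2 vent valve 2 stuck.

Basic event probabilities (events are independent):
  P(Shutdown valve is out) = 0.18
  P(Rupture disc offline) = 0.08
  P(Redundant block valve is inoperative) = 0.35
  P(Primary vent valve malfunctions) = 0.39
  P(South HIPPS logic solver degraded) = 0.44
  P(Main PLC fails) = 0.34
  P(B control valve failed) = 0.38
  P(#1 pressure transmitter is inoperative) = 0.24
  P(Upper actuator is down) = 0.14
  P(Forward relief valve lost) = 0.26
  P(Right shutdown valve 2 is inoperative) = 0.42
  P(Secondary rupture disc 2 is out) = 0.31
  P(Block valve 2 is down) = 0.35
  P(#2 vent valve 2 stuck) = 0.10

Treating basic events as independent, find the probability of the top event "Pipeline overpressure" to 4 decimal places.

0.8581

P(Shutdown chain fails) [OR] = 1 − (1−0.44) × (1−0.34) × (1−0.38) × (1−0.24) = 0.825844
P(Relief train inoperative) [AND] = 0.08 × 0.35 × 0.39 × 0.825844 = 0.009018
P(Vent line unavailable) [AND] = 0.009018 × 0.14 = 0.001263
P(HIPPS stage fails) [OR] = 1 − (1−0.26) × (1−0.42) = 0.570800
P(Control loop inoperative) [OR] = 1 − (1−0.18) × (1−0.001263) × (1−0.570800) × (1−0.31) = 0.757465
P(Pipeline overpressure) [OR] = 1 − (1−0.757465) × (1−0.35) × (1−0.10) = 0.858117
Rounded to 4 decimal places: P(Pipeline overpressure) ≈ 0.8581.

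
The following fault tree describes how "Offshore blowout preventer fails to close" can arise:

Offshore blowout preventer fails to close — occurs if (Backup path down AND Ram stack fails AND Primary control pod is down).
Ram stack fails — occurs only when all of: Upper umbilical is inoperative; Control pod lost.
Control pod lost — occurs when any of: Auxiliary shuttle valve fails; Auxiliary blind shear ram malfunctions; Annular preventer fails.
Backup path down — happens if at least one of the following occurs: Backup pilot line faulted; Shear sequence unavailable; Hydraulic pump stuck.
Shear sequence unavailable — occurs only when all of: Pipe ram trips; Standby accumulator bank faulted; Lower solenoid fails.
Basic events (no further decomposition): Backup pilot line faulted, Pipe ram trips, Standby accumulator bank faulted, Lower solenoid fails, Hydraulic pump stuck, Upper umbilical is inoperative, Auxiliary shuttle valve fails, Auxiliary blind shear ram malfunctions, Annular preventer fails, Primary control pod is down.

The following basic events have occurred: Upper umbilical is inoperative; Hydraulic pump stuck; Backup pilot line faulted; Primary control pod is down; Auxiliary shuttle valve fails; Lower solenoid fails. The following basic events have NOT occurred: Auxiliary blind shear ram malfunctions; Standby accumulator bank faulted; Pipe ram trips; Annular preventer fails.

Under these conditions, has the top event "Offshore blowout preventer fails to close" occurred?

Yes

Shear sequence unavailable [AND]: Pipe ram trips=not, Standby accumulator bank faulted=not, Lower solenoid fails=occurs → not all inputs occur → does not occur.
Backup path down [OR]: Backup pilot line faulted=occurs, Shear sequence unavailable=not, Hydraulic pump stuck=occurs → at least one input occurs → occurs.
Control pod lost [OR]: Auxiliary shuttle valve fails=occurs, Auxiliary blind shear ram malfunctions=not, Annular preventer fails=not → at least one input occurs → occurs.
Ram stack fails [AND]: Upper umbilical is inoperative=occurs, Control pod lost=occurs → all inputs occur → occurs.
Offshore blowout preventer fails to close [AND]: Backup path down=occurs, Ram stack fails=occurs, Primary control pod is down=occurs → all inputs occur → occurs.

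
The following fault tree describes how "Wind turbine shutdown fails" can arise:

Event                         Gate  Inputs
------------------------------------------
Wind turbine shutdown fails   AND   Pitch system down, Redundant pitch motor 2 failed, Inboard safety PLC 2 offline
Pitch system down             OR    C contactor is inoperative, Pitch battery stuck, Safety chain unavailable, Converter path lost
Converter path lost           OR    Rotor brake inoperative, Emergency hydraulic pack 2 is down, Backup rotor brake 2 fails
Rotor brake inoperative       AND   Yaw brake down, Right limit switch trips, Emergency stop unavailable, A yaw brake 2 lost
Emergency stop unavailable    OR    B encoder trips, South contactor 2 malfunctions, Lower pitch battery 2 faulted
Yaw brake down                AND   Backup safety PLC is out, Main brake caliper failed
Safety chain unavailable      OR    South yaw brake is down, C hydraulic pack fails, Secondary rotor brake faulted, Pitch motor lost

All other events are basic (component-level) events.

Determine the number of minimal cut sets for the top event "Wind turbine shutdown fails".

11

Safety chain unavailable [OR]: union of children's cut sets → 4 cut set(s).
Yaw brake down [AND]: one cut set from each child combined → 1 × 1 = 1 cut set(s).
Emergency stop unavailable [OR]: union of children's cut sets → 3 cut set(s).
Rotor brake inoperative [AND]: one cut set from each child combined → 1 × 1 × 3 × 1 = 3 cut set(s).
Converter path lost [OR]: union of children's cut sets → 5 cut set(s).
Pitch system down [OR]: union of children's cut sets → 11 cut set(s).
Wind turbine shutdown fails [AND]: one cut set from each child combined → 11 × 1 × 1 = 11 cut set(s).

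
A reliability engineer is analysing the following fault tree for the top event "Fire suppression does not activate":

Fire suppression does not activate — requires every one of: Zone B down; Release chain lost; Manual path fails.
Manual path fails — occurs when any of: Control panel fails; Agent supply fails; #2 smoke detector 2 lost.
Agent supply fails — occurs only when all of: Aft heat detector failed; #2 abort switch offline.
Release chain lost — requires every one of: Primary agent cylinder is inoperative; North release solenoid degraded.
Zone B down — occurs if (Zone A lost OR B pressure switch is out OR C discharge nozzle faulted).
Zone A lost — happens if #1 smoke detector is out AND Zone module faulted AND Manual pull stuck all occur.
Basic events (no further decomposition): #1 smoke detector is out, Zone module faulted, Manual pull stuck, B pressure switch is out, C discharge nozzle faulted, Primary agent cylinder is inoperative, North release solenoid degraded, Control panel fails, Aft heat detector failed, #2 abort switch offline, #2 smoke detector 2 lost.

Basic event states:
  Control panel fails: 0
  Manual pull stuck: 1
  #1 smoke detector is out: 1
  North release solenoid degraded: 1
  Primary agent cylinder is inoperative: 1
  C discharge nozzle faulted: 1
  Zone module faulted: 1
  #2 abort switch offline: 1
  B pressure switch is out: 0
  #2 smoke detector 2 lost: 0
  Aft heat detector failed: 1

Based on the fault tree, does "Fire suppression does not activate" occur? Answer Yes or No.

Yes

Zone A lost [AND]: #1 smoke detector is out=occurs, Zone module faulted=occurs, Manual pull stuck=occurs → all inputs occur → occurs.
Zone B down [OR]: Zone A lost=occurs, B pressure switch is out=not, C discharge nozzle faulted=occurs → at least one input occurs → occurs.
Release chain lost [AND]: Primary agent cylinder is inoperative=occurs, North release solenoid degraded=occurs → all inputs occur → occurs.
Agent supply fails [AND]: Aft heat detector failed=occurs, #2 abort switch offline=occurs → all inputs occur → occurs.
Manual path fails [OR]: Control panel fails=not, Agent supply fails=occurs, #2 smoke detector 2 lost=not → at least one input occurs → occurs.
Fire suppression does not activate [AND]: Zone B down=occurs, Release chain lost=occurs, Manual path fails=occurs → all inputs occur → occurs.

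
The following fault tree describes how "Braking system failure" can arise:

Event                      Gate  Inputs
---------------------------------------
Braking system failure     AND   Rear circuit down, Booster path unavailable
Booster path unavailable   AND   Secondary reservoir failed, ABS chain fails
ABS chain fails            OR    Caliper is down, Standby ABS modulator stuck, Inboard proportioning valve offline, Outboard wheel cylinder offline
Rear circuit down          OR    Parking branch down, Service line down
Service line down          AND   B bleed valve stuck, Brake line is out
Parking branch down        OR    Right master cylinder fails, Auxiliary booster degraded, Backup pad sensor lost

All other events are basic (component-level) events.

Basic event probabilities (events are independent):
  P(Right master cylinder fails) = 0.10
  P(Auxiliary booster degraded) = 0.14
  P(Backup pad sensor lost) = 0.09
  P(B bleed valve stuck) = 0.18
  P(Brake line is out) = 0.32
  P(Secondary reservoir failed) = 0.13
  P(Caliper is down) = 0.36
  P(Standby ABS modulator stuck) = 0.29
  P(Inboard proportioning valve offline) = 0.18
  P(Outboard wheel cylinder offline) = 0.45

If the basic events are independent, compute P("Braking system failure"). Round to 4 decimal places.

0.0348

P(Parking branch down) [OR] = 1 − (1−0.10) × (1−0.14) × (1−0.09) = 0.295660
P(Service line down) [AND] = 0.18 × 0.32 = 0.057600
P(Rear circuit down) [OR] = 1 − (1−0.295660) × (1−0.057600) = 0.336230
P(ABS chain fails) [OR] = 1 − (1−0.36) × (1−0.29) × (1−0.18) × (1−0.45) = 0.795066
P(Booster path unavailable) [AND] = 0.13 × 0.795066 = 0.103359
P(Braking system failure) [AND] = 0.336230 × 0.103359 = 0.034752
Rounded to 4 decimal places: P(Braking system failure) ≈ 0.0348.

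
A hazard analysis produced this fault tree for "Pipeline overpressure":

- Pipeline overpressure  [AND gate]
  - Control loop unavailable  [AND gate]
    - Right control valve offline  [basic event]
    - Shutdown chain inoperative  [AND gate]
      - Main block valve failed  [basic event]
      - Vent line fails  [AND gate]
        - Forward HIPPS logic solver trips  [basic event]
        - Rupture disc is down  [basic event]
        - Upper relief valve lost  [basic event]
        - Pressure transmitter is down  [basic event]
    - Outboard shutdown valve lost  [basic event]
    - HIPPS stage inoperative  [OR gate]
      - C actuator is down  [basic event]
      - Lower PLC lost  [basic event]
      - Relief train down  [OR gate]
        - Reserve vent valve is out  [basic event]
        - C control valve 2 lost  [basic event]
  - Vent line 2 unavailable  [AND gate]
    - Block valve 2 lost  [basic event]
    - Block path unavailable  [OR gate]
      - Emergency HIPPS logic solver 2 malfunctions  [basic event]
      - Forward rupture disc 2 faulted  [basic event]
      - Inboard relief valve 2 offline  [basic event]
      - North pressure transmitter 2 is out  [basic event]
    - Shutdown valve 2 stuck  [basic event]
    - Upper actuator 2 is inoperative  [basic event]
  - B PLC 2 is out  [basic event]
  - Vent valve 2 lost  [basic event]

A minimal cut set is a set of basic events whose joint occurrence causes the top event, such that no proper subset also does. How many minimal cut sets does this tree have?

Vent line fails [AND]: one cut set from each child combined → 1 × 1 × 1 × 1 = 1 cut set(s).
Shutdown chain inoperative [AND]: one cut set from each child combined → 1 × 1 = 1 cut set(s).
Relief train down [OR]: union of children's cut sets → 2 cut set(s).
HIPPS stage inoperative [OR]: union of children's cut sets → 4 cut set(s).
Control loop unavailable [AND]: one cut set from each child combined → 1 × 1 × 1 × 4 = 4 cut set(s).
Block path unavailable [OR]: union of children's cut sets → 4 cut set(s).
Vent line 2 unavailable [AND]: one cut set from each child combined → 1 × 4 × 1 × 1 = 4 cut set(s).
Pipeline overpressure [AND]: one cut set from each child combined → 4 × 4 × 1 × 1 = 16 cut set(s).

16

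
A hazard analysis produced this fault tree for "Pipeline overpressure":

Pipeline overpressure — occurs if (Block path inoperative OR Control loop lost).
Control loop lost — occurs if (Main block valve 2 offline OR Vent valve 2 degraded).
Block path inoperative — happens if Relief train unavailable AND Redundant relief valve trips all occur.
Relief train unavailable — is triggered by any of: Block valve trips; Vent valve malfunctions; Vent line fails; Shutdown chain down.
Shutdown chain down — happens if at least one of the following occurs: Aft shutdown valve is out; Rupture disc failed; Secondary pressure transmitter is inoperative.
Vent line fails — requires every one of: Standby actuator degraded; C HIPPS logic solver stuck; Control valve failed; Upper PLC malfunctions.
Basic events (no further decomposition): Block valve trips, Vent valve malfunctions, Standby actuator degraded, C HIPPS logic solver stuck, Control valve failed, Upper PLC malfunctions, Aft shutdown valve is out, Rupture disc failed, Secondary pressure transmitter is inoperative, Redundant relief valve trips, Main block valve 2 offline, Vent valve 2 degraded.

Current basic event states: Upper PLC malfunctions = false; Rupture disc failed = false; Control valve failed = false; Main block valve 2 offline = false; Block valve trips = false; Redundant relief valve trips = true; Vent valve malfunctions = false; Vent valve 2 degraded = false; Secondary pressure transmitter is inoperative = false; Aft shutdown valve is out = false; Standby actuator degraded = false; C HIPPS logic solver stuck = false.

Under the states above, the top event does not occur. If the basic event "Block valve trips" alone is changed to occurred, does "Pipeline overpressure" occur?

Counterfactual: set "Block valve trips" to occurred.
Vent line fails [AND]: Standby actuator degraded=not, C HIPPS logic solver stuck=not, Control valve failed=not, Upper PLC malfunctions=not → not all inputs occur → does not occur.
Shutdown chain down [OR]: Aft shutdown valve is out=not, Rupture disc failed=not, Secondary pressure transmitter is inoperative=not → no input occurs → does not occur.
Relief train unavailable [OR]: Block valve trips=occurs, Vent valve malfunctions=not, Vent line fails=not, Shutdown chain down=not → at least one input occurs → occurs.
Block path inoperative [AND]: Relief train unavailable=occurs, Redundant relief valve trips=occurs → all inputs occur → occurs.
Control loop lost [OR]: Main block valve 2 offline=not, Vent valve 2 degraded=not → no input occurs → does not occur.
Pipeline overpressure [OR]: Block path inoperative=occurs, Control loop lost=not → at least one input occurs → occurs.

Yes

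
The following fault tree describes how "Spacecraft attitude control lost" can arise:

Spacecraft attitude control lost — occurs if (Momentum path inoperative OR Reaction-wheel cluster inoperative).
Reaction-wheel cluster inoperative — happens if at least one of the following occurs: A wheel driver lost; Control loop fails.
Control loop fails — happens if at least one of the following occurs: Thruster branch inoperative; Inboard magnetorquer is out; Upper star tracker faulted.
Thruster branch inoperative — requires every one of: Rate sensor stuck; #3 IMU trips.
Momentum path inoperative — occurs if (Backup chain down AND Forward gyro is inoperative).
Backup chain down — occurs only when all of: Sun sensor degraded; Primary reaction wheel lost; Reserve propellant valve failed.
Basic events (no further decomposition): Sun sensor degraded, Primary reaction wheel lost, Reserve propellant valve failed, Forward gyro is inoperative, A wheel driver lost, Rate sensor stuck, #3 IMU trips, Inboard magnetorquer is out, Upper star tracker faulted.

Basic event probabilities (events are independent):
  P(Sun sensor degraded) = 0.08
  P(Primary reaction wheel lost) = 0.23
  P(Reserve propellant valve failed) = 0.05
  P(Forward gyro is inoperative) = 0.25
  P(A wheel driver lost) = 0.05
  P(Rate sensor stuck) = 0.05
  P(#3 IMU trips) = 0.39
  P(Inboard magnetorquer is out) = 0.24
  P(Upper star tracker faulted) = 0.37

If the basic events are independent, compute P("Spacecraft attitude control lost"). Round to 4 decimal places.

0.5541

P(Backup chain down) [AND] = 0.08 × 0.23 × 0.05 = 0.000920
P(Momentum path inoperative) [AND] = 0.000920 × 0.25 = 0.000230
P(Thruster branch inoperative) [AND] = 0.05 × 0.39 = 0.019500
P(Control loop fails) [OR] = 1 − (1−0.019500) × (1−0.24) × (1−0.37) = 0.530537
P(Reaction-wheel cluster inoperative) [OR] = 1 − (1−0.05) × (1−0.530537) = 0.554010
P(Spacecraft attitude control lost) [OR] = 1 − (1−0.000230) × (1−0.554010) = 0.554113
Rounded to 4 decimal places: P(Spacecraft attitude control lost) ≈ 0.5541.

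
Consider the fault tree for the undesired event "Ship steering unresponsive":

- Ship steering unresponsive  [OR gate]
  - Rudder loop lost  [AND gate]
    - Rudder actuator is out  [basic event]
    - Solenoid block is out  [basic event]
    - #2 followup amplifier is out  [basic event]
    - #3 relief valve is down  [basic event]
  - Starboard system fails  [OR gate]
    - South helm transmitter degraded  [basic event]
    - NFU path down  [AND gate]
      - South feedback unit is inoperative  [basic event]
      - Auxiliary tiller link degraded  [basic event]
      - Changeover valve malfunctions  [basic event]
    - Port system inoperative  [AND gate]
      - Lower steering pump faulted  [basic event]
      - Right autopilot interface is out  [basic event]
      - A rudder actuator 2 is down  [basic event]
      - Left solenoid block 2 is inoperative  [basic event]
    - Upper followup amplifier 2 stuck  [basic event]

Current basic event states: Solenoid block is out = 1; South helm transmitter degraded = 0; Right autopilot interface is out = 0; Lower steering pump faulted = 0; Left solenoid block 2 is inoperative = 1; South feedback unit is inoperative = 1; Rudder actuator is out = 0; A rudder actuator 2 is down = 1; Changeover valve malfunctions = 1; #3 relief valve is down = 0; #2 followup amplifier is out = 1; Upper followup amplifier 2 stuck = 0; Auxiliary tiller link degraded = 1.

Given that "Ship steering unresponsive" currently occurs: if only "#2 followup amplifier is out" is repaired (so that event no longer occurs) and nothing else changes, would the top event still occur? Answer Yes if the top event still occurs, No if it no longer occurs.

Yes

Counterfactual: set "#2 followup amplifier is out" to not occurred.
Rudder loop lost [AND]: Rudder actuator is out=not, Solenoid block is out=occurs, #2 followup amplifier is out=not, #3 relief valve is down=not → not all inputs occur → does not occur.
NFU path down [AND]: South feedback unit is inoperative=occurs, Auxiliary tiller link degraded=occurs, Changeover valve malfunctions=occurs → all inputs occur → occurs.
Port system inoperative [AND]: Lower steering pump faulted=not, Right autopilot interface is out=not, A rudder actuator 2 is down=occurs, Left solenoid block 2 is inoperative=occurs → not all inputs occur → does not occur.
Starboard system fails [OR]: South helm transmitter degraded=not, NFU path down=occurs, Port system inoperative=not, Upper followup amplifier 2 stuck=not → at least one input occurs → occurs.
Ship steering unresponsive [OR]: Rudder loop lost=not, Starboard system fails=occurs → at least one input occurs → occurs.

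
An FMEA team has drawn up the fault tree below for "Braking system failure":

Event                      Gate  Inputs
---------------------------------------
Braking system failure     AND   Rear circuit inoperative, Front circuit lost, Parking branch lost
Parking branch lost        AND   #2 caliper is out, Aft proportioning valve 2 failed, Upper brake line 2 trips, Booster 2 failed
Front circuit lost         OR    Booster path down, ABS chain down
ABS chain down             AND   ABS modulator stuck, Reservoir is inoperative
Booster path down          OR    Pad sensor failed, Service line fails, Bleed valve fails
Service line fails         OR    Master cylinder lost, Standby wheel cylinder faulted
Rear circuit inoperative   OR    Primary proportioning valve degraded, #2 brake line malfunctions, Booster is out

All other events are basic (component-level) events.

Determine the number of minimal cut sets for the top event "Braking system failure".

Rear circuit inoperative [OR]: union of children's cut sets → 3 cut set(s).
Service line fails [OR]: union of children's cut sets → 2 cut set(s).
Booster path down [OR]: union of children's cut sets → 4 cut set(s).
ABS chain down [AND]: one cut set from each child combined → 1 × 1 = 1 cut set(s).
Front circuit lost [OR]: union of children's cut sets → 5 cut set(s).
Parking branch lost [AND]: one cut set from each child combined → 1 × 1 × 1 × 1 = 1 cut set(s).
Braking system failure [AND]: one cut set from each child combined → 3 × 5 × 1 = 15 cut set(s).

15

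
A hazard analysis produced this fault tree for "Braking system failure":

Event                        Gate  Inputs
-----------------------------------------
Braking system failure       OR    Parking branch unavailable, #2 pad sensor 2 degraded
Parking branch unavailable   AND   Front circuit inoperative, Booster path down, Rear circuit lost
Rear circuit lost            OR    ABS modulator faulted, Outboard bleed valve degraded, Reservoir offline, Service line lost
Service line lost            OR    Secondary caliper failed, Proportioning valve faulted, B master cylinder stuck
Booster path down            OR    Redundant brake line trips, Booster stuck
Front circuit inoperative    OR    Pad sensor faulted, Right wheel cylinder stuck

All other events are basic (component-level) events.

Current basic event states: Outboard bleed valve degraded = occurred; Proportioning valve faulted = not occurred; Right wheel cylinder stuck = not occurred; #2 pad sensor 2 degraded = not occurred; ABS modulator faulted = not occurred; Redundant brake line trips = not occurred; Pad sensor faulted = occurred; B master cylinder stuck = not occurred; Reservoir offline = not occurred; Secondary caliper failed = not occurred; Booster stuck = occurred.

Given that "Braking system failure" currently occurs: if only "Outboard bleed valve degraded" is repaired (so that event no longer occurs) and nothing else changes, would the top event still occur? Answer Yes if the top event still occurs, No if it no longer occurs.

No

Counterfactual: set "Outboard bleed valve degraded" to not occurred.
Front circuit inoperative [OR]: Pad sensor faulted=occurs, Right wheel cylinder stuck=not → at least one input occurs → occurs.
Booster path down [OR]: Redundant brake line trips=not, Booster stuck=occurs → at least one input occurs → occurs.
Service line lost [OR]: Secondary caliper failed=not, Proportioning valve faulted=not, B master cylinder stuck=not → no input occurs → does not occur.
Rear circuit lost [OR]: ABS modulator faulted=not, Outboard bleed valve degraded=not, Reservoir offline=not, Service line lost=not → no input occurs → does not occur.
Parking branch unavailable [AND]: Front circuit inoperative=occurs, Booster path down=occurs, Rear circuit lost=not → not all inputs occur → does not occur.
Braking system failure [OR]: Parking branch unavailable=not, #2 pad sensor 2 degraded=not → no input occurs → does not occur.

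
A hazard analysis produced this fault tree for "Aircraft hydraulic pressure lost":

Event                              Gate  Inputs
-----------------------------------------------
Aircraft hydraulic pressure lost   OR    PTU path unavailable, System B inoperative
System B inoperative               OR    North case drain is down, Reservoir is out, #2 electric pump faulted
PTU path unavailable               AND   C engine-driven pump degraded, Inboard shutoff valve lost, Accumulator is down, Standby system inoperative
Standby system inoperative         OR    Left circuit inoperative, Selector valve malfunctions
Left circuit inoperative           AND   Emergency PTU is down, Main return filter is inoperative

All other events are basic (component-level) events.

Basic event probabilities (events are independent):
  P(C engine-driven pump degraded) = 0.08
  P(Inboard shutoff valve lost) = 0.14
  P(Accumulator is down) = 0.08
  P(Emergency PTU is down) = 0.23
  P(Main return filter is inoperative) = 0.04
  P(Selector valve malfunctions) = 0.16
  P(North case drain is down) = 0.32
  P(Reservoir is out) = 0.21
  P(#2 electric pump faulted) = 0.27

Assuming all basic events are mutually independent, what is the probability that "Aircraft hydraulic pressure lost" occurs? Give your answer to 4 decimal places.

0.6079

P(Left circuit inoperative) [AND] = 0.23 × 0.04 = 0.009200
P(Standby system inoperative) [OR] = 1 − (1−0.009200) × (1−0.16) = 0.167728
P(PTU path unavailable) [AND] = 0.08 × 0.14 × 0.08 × 0.167728 = 0.000150
P(System B inoperative) [OR] = 1 − (1−0.32) × (1−0.21) × (1−0.27) = 0.607844
P(Aircraft hydraulic pressure lost) [OR] = 1 − (1−0.000150) × (1−0.607844) = 0.607903
Rounded to 4 decimal places: P(Aircraft hydraulic pressure lost) ≈ 0.6079.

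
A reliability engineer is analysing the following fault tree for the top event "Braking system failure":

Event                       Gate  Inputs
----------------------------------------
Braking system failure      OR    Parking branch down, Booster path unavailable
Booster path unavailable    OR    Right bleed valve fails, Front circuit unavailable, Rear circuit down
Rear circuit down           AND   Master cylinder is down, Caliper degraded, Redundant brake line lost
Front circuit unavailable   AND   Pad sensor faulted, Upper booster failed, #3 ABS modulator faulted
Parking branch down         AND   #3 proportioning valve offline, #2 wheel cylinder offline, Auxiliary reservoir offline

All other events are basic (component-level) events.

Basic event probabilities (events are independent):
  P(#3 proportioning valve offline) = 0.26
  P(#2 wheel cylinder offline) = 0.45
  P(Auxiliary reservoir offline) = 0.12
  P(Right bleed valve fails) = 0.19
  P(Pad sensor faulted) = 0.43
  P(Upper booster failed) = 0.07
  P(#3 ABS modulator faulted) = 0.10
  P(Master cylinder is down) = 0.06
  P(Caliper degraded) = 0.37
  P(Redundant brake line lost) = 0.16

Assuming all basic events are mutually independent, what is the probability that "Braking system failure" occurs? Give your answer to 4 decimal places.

0.2066

P(Parking branch down) [AND] = 0.26 × 0.45 × 0.12 = 0.014040
P(Front circuit unavailable) [AND] = 0.43 × 0.07 × 0.10 = 0.003010
P(Rear circuit down) [AND] = 0.06 × 0.37 × 0.16 = 0.003552
P(Booster path unavailable) [OR] = 1 − (1−0.19) × (1−0.003010) × (1−0.003552) = 0.195307
P(Braking system failure) [OR] = 1 − (1−0.014040) × (1−0.195307) = 0.206605
Rounded to 4 decimal places: P(Braking system failure) ≈ 0.2066.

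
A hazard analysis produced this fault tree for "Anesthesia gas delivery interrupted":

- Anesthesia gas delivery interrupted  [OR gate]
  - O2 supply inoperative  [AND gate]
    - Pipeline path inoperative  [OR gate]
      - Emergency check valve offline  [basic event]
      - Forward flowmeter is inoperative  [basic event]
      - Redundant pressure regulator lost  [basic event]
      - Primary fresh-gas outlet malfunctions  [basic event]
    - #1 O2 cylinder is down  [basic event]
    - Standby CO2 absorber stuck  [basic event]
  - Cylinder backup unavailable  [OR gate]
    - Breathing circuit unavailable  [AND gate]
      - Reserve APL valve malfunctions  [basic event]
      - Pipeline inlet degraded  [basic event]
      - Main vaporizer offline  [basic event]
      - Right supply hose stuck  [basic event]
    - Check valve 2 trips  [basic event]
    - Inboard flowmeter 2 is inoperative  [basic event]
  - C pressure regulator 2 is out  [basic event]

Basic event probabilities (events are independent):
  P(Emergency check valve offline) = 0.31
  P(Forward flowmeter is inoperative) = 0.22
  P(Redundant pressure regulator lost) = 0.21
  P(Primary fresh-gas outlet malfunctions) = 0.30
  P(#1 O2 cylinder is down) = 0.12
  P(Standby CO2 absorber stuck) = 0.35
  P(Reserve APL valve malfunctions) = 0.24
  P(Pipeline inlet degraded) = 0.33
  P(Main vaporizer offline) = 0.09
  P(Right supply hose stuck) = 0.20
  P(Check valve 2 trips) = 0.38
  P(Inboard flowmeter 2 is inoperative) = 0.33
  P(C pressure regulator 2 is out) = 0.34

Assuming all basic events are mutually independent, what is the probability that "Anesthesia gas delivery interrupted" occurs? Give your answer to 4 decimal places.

P(Pipeline path inoperative) [OR] = 1 − (1−0.31) × (1−0.22) × (1−0.21) × (1−0.30) = 0.702375
P(O2 supply inoperative) [AND] = 0.702375 × 0.12 × 0.35 = 0.029500
P(Breathing circuit unavailable) [AND] = 0.24 × 0.33 × 0.09 × 0.20 = 0.001426
P(Cylinder backup unavailable) [OR] = 1 − (1−0.001426) × (1−0.38) × (1−0.33) = 0.585192
P(Anesthesia gas delivery interrupted) [OR] = 1 − (1−0.029500) × (1−0.585192) × (1−0.34) = 0.734303
Rounded to 4 decimal places: P(Anesthesia gas delivery interrupted) ≈ 0.7343.

0.7343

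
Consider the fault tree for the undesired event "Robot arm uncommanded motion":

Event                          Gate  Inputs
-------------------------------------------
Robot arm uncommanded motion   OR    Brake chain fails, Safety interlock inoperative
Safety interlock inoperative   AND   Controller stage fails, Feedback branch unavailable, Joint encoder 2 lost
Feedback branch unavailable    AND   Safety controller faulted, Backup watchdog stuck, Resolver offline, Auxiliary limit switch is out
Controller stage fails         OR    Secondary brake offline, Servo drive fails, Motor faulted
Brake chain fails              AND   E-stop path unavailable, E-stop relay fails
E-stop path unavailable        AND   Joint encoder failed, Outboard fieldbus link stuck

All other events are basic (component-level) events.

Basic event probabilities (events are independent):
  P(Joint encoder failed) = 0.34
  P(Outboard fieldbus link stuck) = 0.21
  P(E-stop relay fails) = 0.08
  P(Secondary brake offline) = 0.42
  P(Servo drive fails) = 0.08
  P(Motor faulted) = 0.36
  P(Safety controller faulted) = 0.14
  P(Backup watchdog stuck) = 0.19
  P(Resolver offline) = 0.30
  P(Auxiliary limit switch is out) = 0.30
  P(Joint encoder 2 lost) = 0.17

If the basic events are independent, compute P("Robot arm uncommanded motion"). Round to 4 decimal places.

P(E-stop path unavailable) [AND] = 0.34 × 0.21 = 0.071400
P(Brake chain fails) [AND] = 0.071400 × 0.08 = 0.005712
P(Controller stage fails) [OR] = 1 − (1−0.42) × (1−0.08) × (1−0.36) = 0.658496
P(Feedback branch unavailable) [AND] = 0.14 × 0.19 × 0.30 × 0.30 = 0.002394
P(Safety interlock inoperative) [AND] = 0.658496 × 0.002394 × 0.17 = 0.000268
P(Robot arm uncommanded motion) [OR] = 1 − (1−0.005712) × (1−0.000268) = 0.005978
Rounded to 4 decimal places: P(Robot arm uncommanded motion) ≈ 0.0060.

0.0060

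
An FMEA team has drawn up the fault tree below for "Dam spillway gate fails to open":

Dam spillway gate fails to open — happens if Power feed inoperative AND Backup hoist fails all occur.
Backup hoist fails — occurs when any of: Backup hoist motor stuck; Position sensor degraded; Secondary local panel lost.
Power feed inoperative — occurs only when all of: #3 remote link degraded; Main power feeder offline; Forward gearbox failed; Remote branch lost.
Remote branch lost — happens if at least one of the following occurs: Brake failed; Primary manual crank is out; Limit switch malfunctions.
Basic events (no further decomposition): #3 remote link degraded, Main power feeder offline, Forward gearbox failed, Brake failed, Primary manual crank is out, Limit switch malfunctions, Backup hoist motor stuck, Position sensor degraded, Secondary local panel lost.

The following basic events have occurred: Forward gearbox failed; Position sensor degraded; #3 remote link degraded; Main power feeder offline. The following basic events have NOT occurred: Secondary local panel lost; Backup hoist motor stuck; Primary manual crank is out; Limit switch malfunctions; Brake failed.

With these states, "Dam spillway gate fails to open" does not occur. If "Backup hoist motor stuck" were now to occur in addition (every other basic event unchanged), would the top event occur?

No

Counterfactual: set "Backup hoist motor stuck" to occurred.
Remote branch lost [OR]: Brake failed=not, Primary manual crank is out=not, Limit switch malfunctions=not → no input occurs → does not occur.
Power feed inoperative [AND]: #3 remote link degraded=occurs, Main power feeder offline=occurs, Forward gearbox failed=occurs, Remote branch lost=not → not all inputs occur → does not occur.
Backup hoist fails [OR]: Backup hoist motor stuck=occurs, Position sensor degraded=occurs, Secondary local panel lost=not → at least one input occurs → occurs.
Dam spillway gate fails to open [AND]: Power feed inoperative=not, Backup hoist fails=occurs → not all inputs occur → does not occur.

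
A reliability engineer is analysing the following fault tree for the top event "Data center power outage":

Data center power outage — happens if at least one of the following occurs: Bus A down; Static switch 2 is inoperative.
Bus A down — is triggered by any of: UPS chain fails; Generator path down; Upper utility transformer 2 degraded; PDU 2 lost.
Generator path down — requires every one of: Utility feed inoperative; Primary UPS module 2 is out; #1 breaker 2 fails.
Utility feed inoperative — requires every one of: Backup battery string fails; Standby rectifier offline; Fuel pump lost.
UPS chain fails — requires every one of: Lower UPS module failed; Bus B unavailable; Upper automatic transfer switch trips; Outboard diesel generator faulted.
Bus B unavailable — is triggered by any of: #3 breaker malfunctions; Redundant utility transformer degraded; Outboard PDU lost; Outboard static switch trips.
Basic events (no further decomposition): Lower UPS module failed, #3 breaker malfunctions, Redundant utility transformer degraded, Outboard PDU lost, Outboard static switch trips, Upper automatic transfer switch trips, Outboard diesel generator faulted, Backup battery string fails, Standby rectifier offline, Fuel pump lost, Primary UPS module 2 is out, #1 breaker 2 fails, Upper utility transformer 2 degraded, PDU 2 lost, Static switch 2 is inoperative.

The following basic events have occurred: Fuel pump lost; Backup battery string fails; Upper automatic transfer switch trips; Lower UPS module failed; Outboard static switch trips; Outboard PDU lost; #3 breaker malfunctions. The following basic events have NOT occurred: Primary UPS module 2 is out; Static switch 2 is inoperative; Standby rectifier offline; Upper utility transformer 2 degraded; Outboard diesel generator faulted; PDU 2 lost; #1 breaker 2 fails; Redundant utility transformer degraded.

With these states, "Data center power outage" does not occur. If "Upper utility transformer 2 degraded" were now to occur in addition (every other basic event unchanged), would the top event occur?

Counterfactual: set "Upper utility transformer 2 degraded" to occurred.
Bus B unavailable [OR]: #3 breaker malfunctions=occurs, Redundant utility transformer degraded=not, Outboard PDU lost=occurs, Outboard static switch trips=occurs → at least one input occurs → occurs.
UPS chain fails [AND]: Lower UPS module failed=occurs, Bus B unavailable=occurs, Upper automatic transfer switch trips=occurs, Outboard diesel generator faulted=not → not all inputs occur → does not occur.
Utility feed inoperative [AND]: Backup battery string fails=occurs, Standby rectifier offline=not, Fuel pump lost=occurs → not all inputs occur → does not occur.
Generator path down [AND]: Utility feed inoperative=not, Primary UPS module 2 is out=not, #1 breaker 2 fails=not → not all inputs occur → does not occur.
Bus A down [OR]: UPS chain fails=not, Generator path down=not, Upper utility transformer 2 degraded=occurs, PDU 2 lost=not → at least one input occurs → occurs.
Data center power outage [OR]: Bus A down=occurs, Static switch 2 is inoperative=not → at least one input occurs → occurs.

Yes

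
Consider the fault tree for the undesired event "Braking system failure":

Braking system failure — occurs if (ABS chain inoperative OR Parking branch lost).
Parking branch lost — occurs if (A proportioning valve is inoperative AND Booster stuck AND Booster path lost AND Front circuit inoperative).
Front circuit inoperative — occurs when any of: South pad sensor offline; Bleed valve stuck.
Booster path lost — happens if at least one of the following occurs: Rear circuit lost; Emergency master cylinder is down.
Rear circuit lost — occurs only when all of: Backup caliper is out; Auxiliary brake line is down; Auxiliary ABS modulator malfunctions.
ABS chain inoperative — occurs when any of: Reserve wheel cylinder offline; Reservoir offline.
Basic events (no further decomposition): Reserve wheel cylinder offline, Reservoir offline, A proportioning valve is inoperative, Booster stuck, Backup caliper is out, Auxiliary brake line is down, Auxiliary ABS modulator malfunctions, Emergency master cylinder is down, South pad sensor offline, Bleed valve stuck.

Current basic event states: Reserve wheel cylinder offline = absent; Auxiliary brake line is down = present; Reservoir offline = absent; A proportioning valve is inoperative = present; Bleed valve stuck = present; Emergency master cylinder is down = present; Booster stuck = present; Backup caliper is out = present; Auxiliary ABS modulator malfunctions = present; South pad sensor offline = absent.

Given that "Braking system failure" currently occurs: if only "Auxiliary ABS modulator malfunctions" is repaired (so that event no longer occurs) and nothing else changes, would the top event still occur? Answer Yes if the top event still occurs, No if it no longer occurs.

Yes

Counterfactual: set "Auxiliary ABS modulator malfunctions" to not occurred.
ABS chain inoperative [OR]: Reserve wheel cylinder offline=not, Reservoir offline=not → no input occurs → does not occur.
Rear circuit lost [AND]: Backup caliper is out=occurs, Auxiliary brake line is down=occurs, Auxiliary ABS modulator malfunctions=not → not all inputs occur → does not occur.
Booster path lost [OR]: Rear circuit lost=not, Emergency master cylinder is down=occurs → at least one input occurs → occurs.
Front circuit inoperative [OR]: South pad sensor offline=not, Bleed valve stuck=occurs → at least one input occurs → occurs.
Parking branch lost [AND]: A proportioning valve is inoperative=occurs, Booster stuck=occurs, Booster path lost=occurs, Front circuit inoperative=occurs → all inputs occur → occurs.
Braking system failure [OR]: ABS chain inoperative=not, Parking branch lost=occurs → at least one input occurs → occurs.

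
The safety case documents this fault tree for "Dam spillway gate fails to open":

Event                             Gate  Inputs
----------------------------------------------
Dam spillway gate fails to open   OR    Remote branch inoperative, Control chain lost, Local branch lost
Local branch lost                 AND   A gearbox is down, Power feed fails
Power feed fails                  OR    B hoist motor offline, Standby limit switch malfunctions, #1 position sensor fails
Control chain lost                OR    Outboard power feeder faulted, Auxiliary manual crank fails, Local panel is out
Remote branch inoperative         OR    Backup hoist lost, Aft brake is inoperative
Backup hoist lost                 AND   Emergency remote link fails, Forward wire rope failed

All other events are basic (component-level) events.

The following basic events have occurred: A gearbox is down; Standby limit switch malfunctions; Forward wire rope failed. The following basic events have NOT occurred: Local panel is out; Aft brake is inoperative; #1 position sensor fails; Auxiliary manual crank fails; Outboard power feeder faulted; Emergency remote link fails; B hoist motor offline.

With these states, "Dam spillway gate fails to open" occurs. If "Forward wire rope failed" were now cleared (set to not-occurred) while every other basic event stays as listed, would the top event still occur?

Yes

Counterfactual: set "Forward wire rope failed" to not occurred.
Backup hoist lost [AND]: Emergency remote link fails=not, Forward wire rope failed=not → not all inputs occur → does not occur.
Remote branch inoperative [OR]: Backup hoist lost=not, Aft brake is inoperative=not → no input occurs → does not occur.
Control chain lost [OR]: Outboard power feeder faulted=not, Auxiliary manual crank fails=not, Local panel is out=not → no input occurs → does not occur.
Power feed fails [OR]: B hoist motor offline=not, Standby limit switch malfunctions=occurs, #1 position sensor fails=not → at least one input occurs → occurs.
Local branch lost [AND]: A gearbox is down=occurs, Power feed fails=occurs → all inputs occur → occurs.
Dam spillway gate fails to open [OR]: Remote branch inoperative=not, Control chain lost=not, Local branch lost=occurs → at least one input occurs → occurs.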